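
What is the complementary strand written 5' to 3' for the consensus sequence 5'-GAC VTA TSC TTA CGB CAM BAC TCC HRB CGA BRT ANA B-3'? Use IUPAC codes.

5′-VTNTAYVTCGVYDGGAGTVKTGVCGTAAGSATABGTC-3′

Standard pairs A↔T, G↔C; ambiguity codes pair R↔Y, M↔K, S↔S, B↔V, H↔D, N↔N. Complement (CTGBATASGAATGCVGTKVTGAGGDYVGCTVYATNTV), then reverse for 5'→3'.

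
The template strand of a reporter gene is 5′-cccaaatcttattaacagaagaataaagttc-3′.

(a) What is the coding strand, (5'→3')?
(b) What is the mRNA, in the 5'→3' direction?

(a) The coding strand is the reverse complement of the template: complement GGGTTTAGAATAATTGTCTTCTTATTTCAAG, then reverse.
(b) mRNA has the coding-strand sequence with T→U.

(a) 5'-GAACTTTATTCTTCTGTTAATAAGATTTGGG-3'
(b) 5'-GAACUUUAUUCUUCUGUUAAUAAGAUUUGGG-3'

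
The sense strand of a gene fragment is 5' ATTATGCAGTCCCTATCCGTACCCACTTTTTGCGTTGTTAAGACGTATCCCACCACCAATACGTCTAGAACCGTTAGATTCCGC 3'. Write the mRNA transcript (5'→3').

The mRNA is synthesized from the template strand, so it matches the coding strand with T replaced by U.

5'-AUUAUGCAGUCCCUAUCCGUACCCACUUUUUGCGUUGUUAAGACGUAUCCCACCACCAAUACGUCUAGAACCGUUAGAUUCCGC-3'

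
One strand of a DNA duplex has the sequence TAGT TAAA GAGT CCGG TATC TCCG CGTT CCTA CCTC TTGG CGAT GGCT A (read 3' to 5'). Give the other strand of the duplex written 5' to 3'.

5'-ATCAATTTCTCAGGCCATAGAGGCGCAAGGATGGAGAACCGCTACCGAT-3'

The strand is given 3'→5', so its complement runs 5'→3' in the same left-to-right order: pair each base A↔T, G↔C.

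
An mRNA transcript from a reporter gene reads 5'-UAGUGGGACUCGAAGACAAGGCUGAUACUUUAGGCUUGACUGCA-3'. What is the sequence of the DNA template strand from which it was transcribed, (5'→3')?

Replace U with T to get the coding DNA strand: TAGTGGGACTCGAAGACAAGGCTGATACTTTAGGCTTGACTGCA. The template strand is its reverse complement (complement ATCACCCTGAGCTTCTGTTCCGACTATGAAATCCGAACTGACGT, then reverse).

5'-TGCAGTCAAGCCTAAAGTATCAGCCTTGTCTTCGAGTCCCACTA-3'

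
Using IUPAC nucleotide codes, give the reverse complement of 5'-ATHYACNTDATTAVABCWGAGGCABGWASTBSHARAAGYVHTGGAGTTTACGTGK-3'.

Standard pairs A↔T, G↔C; ambiguity codes pair R↔Y, K↔M, W↔W, S↔S, B↔V, D↔H, N↔N. Complement (TADRTGNAHTAATBTVGWCTCCGTVCWTSAVSDTYTTCRBDACCTCAAATGCACM), then reverse for 5'→3'.

5'-MCACGTAAACTCCADBRCTTYTDSVASTWCVTGCCTCWGVTBTAATHANGTRDAT-3'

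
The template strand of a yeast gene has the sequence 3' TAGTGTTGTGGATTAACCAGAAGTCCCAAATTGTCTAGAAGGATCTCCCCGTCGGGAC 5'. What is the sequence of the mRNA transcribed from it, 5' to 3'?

Reading the template 3'→5' as shown, RNA polymerase pairs each base (A→U, T→A, G↔C) to build mRNA 5'→3' directly.

5′-AUCACAACACCUAAUUGGUCUUCAGGGUUUAACAGAUCUUCCUAGAGGGGCAGCCCUG-3′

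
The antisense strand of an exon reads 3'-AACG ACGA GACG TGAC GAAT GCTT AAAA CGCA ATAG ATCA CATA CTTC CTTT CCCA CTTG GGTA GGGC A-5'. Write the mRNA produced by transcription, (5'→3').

Reading the template 3'→5' as shown, RNA polymerase pairs each base (A→U, T→A, G↔C) to build mRNA 5'→3' directly.

5'-UUGCUGCUCUGCACUGCUUACGAAUUUUGCGUUAUCUAGUGUAUGAAGGAAAGGGUGAACCCAUCCCGU-3'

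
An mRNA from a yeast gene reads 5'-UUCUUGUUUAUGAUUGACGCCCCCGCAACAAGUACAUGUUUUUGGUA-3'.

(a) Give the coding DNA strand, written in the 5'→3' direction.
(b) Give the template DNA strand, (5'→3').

(a) 5′-TTCTTGTTTATGATTGACGCCCCCGCAACAAGTACATGTTTTTGGTA-3′
(b) 5′-TACCAAAAACATGTACTTGTTGCGGGGGCGTCAATCATAAACAAGAA-3′

(a) The coding strand matches the mRNA with U→T.
(b) The template strand is the reverse complement of the coding strand.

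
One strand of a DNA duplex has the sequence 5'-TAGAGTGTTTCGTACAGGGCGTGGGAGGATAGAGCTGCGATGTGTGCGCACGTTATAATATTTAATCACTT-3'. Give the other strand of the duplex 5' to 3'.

5'-AAGTGATTAAATATTATAACGTGCGCACACATCGCAGCTCTATCCTCCCACGCCCTGTACGAAACACTCTA-3'

Pairing A↔T and G↔C gives ATCTCACAAAGCATGTCCCGCACCCTCCTATCTCGACGCTACACACGCGTGCAATATTATAAATTAGTGAA, running 3'→5'. Reverse for the 5'→3' convention.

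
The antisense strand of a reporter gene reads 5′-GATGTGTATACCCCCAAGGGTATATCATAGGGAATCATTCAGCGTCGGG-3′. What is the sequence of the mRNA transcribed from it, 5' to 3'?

5'-CCCGACGCUGAAUGAUUCCCUAUGAUAUACCCUUGGGGGUAUACACAUC-3'

RNA polymerase reads the template 3'→5' and synthesizes mRNA 5'→3' by base-pairing (A→U, T→A, G↔C). The complement of the template is CTACACATATGGGGGTTCCCATATAGTATCCCTTAGTAAGTCGCAGCCC; antiparallel, so 5'→3' the coding strand is CCCGACGCTGAATGATTCCCTATGATATACCCTTGGGGGTATACACATC. Replace T with U for the mRNA.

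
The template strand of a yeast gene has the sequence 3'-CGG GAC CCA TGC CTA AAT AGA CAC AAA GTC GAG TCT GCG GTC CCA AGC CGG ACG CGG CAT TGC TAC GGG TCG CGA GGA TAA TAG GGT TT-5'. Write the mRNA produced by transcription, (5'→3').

5'-GCCCUGGGUACGGAUUUAUCUGUGUUUCAGCUCAGACGCCAGGGUUCGGCCUGCGCCGUAACGAUGCCCAGCGCUCCUAUUAUCCCAAA-3'

Reading the template 3'→5' as shown, RNA polymerase pairs each base (A→U, T→A, G↔C) to build mRNA 5'→3' directly.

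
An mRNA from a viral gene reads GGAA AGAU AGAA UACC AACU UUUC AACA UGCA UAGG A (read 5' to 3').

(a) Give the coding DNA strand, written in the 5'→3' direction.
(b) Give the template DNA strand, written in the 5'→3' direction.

(a) 5′-GGAAAGATAGAATACCAACTTTTCAACATGCATAGGA-3′
(b) 5'-TCCTATGCATGTTGAAAAGTTGGTATTCTATCTTTCC-3'

(a) The coding strand matches the mRNA with U→T.
(b) The template strand is the reverse complement of the coding strand.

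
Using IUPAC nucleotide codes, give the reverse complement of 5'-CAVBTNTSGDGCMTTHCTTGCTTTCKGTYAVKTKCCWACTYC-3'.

5'-GRAGTWGGMAMBTRACMGAAAGCAAGDAAKGCHCSANAVBTG-3'

Standard pairs A↔T, G↔C; ambiguity codes pair Y↔R, M↔K, W↔W, S↔S, B↔V, D↔H, N↔N. Complement (GTBVANASCHCGKAADGAACGAAAGMCARTBMAMGGWTGARG), then reverse for 5'→3'.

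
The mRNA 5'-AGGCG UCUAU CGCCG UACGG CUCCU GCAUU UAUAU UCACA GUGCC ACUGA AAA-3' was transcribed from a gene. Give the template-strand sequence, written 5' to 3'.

5'-TTTTCAGTGGCACTGTGAATATAAATGCAGGAGCCGTACGGCGATAGACGCCT-3'

Replace U with T to get the coding DNA strand: AGGCGTCTATCGCCGTACGGCTCCTGCATTTATATTCACAGTGCCACTGAAAA. The template strand is its reverse complement (complement TCCGCAGATAGCGGCATGCCGAGGACGTAAATATAAGTGTCACGGTGACTTTT, then reverse).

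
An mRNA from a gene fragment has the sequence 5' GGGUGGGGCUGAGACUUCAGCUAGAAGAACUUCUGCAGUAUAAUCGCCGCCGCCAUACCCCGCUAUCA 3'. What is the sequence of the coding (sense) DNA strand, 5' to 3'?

5'-GGGTGGGGCTGAGACTTCAGCTAGAAGAACTTCTGCAGTATAATCGCCGCCGCCATACCCCGCTATCA-3'

The coding DNA strand has the same 5'→3' sequence as the mRNA with U replaced by T.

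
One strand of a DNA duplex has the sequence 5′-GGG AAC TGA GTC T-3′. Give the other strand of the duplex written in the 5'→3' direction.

Pairing A↔T and G↔C gives CCCTTGACTCAGA, running 3'→5'. Reverse for the 5'→3' convention.

5'-AGACTCAGTTCCC-3'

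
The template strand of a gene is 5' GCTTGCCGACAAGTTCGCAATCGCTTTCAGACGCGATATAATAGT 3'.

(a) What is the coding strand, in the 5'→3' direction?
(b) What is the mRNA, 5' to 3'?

(a) The coding strand is the reverse complement of the template: complement CGAACGGCTGTTCAAGCGTTAGCGAAAGTCTGCGCTATATTATCA, then reverse.
(b) mRNA has the coding-strand sequence with T→U.

(a) 5'-ACTATTATATCGCGTCTGAAAGCGATTGCGAACTTGTCGGCAAGC-3'
(b) 5'-ACUAUUAUAUCGCGUCUGAAAGCGAUUGCGAACUUGUCGGCAAGC-3'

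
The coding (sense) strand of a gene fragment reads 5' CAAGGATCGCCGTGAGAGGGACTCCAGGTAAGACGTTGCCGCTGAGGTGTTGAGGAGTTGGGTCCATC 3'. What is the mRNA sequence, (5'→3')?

The mRNA is synthesized from the template strand, so it matches the coding strand with T replaced by U.

5'-CAAGGAUCGCCGUGAGAGGGACUCCAGGUAAGACGUUGCCGCUGAGGUGUUGAGGAGUUGGGUCCAUC-3'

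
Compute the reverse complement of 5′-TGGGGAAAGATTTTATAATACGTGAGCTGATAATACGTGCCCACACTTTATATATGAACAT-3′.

Reading the sequence 3'→5' and pairing each base (A↔T, G↔C) gives the reverse complement directly.

5'-ATGTTCATATATAAAGTGTGGGCACGTATTATCAGCTCACGTATTATAAAATCTTTCCCCA-3'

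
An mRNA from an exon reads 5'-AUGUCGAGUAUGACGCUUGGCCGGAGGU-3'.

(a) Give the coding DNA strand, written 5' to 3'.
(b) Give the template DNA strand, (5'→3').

(a) 5'-ATGTCGAGTATGACGCTTGGCCGGAGGT-3'
(b) 5′-ACCTCCGGCCAAGCGTCATACTCGACAT-3′

(a) The coding strand matches the mRNA with U→T.
(b) The template strand is the reverse complement of the coding strand.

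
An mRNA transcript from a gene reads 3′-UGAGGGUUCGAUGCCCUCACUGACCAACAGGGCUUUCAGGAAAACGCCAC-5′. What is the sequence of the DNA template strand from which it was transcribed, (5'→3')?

Written 5'→3' the mRNA is CACCGCAAAAGGACUUUCGGGACAACCAGUCACUCCCGUAGCUUGGGAGU, so the coding DNA strand is CACCGCAAAAGGACTTTCGGGACAACCAGTCACTCCCGTAGCTTGGGAGT. The template is its reverse complement.

5'-ACTCCCAAGCTACGGGAGTGACTGGTTGTCCCGAAAGTCCTTTTGCGGTG-3'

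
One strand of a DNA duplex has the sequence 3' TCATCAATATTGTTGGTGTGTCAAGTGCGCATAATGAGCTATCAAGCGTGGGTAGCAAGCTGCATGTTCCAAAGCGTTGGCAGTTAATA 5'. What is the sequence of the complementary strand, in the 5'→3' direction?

5′-AGTAGTTATAACAACCACACAGTTCACGCGTATTACTCGATAGTTCGCACCCATCGTTCGACGTACAAGGTTTCGCAACCGTCAATTAT-3′

The strand is given 3'→5', so its complement runs 5'→3' in the same left-to-right order: pair each base A↔T, G↔C.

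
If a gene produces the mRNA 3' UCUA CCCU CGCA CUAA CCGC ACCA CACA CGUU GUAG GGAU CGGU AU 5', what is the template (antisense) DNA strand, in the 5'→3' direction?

Written 5'→3' the mRNA is UAUGGCUAGGGAUGUUGCACACACCACGCCAAUCACGCUCCCAUCU, so the coding DNA strand is TATGGCTAGGGATGTTGCACACACCACGCCAATCACGCTCCCATCT. The template is its reverse complement.

5'-AGATGGGAGCGTGATTGGCGTGGTGTGTGCAACATCCCTAGCCATA-3'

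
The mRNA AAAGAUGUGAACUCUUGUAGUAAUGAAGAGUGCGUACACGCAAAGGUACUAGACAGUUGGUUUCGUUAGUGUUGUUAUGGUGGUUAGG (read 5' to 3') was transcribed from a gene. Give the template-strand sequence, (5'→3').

5'-CCTAACCACCATAACAACACTAACGAAACCAACTGTCTAGTACCTTTGCGTGTACGCACTCTTCATTACTACAAGAGTTCACATCTTT-3'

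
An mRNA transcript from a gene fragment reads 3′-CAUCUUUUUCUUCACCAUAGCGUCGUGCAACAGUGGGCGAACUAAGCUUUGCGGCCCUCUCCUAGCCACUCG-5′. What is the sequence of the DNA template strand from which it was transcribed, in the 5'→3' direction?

Written 5'→3' the mRNA is GCUCACCGAUCCUCUCCCGGCGUUUCGAAUCAAGCGGGUGACAACGUGCUGCGAUACCACUUCUUUUUCUAC, so the coding DNA strand is GCTCACCGATCCTCTCCCGGCGTTTCGAATCAAGCGGGTGACAACGTGCTGCGATACCACTTCTTTTTCTAC. The template is its reverse complement.

5'-GTAGAAAAAGAAGTGGTATCGCAGCACGTTGTCACCCGCTTGATTCGAAACGCCGGGAGAGGATCGGTGAGC-3'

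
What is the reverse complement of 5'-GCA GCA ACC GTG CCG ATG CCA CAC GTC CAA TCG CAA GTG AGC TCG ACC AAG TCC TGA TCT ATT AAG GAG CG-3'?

5'-CGCTCCTTAATAGATCAGGACTTGGTCGAGCTCACTTGCGATTGGACGTGTGGCATCGGCACGGTTGCTGC-3'

Complement each base (A↔T, G↔C): CGTCGTTGGCACGGCTACGGTGTGCAGGTTAGCGTTCACTCGAGCTGGTTCAGGACTAGATAATTCCTCGC. Then reverse.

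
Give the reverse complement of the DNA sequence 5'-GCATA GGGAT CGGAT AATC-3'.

5'-GATTATCCGATCCCTATGC-3'

Reading the sequence 3'→5' and pairing each base (A↔T, G↔C) gives the reverse complement directly.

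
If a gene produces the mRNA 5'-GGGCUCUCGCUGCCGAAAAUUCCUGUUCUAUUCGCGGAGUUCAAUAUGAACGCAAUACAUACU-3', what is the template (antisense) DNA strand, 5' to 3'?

Replace U with T to get the coding DNA strand: GGGCTCTCGCTGCCGAAAATTCCTGTTCTATTCGCGGAGTTCAATATGAACGCAATACATACT. The template strand is its reverse complement (complement CCCGAGAGCGACGGCTTTTAAGGACAAGATAAGCGCCTCAAGTTATACTTGCGTTATGTATGA, then reverse).

5′-AGTATGTATTGCGTTCATATTGAACTCCGCGAATAGAACAGGAATTTTCGGCAGCGAGAGCCC-3′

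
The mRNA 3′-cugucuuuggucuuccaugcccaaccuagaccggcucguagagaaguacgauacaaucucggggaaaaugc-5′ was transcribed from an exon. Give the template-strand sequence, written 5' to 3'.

5′-GACAGAAACCAGAAGGTACGGGTTGGATCTGGCCGAGCATCTCTTCATGCTATGTTAGAGCCCCTTTTACG-3′

Written 5'→3' the mRNA is CGUAAAAGGGGCUCUAACAUAGCAUGAAGAGAUGCUCGGCCAGAUCCAACCCGUACCUUCUGGUUUCUGUC, so the coding DNA strand is CGTAAAAGGGGCTCTAACATAGCATGAAGAGATGCTCGGCCAGATCCAACCCGTACCTTCTGGTTTCTGTC. The template is its reverse complement.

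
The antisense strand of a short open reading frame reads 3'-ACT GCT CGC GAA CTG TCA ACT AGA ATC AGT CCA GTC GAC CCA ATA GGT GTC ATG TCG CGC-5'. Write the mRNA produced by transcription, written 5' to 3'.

Reading the template 3'→5' as shown, RNA polymerase pairs each base (A→U, T→A, G↔C) to build mRNA 5'→3' directly.

5'-UGACGAGCGCUUGACAGUUGAUCUUAGUCAGGUCAGCUGGGUUAUCCACAGUACAGCGCG-3'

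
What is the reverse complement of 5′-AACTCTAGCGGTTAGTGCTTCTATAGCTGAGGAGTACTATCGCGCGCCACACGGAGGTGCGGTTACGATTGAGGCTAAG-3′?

Reading the sequence 3'→5' and pairing each base (A↔T, G↔C) gives the reverse complement directly.

5'-CTTAGCCTCAATCGTAACCGCACCTCCGTGTGGCGCGCGATAGTACTCCTCAGCTATAGAAGCACTAACCGCTAGAGTT-3'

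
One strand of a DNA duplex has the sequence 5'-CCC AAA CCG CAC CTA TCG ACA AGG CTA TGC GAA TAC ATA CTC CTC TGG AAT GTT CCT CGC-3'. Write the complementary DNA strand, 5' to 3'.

5'-GCGAGGAACATTCCAGAGGAGTATGTATTCGCATAGCCTTGTCGATAGGTGCGGTTTGGG-3'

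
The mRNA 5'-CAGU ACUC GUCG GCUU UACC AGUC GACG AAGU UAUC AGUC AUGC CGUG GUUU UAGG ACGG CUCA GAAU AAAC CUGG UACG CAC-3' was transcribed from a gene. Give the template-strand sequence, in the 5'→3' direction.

Replace U with T to get the coding DNA strand: CAGTACTCGTCGGCTTTACCAGTCGACGAAGTTATCAGTCATGCCGTGGTTTTAGGACGGCTCAGAATAAACCTGGTACGCAC. The template strand is its reverse complement (complement GTCATGAGCAGCCGAAATGGTCAGCTGCTTCAATAGTCAGTACGGCACCAAAATCCTGCCGAGTCTTATTTGGACCATGCGTG, then reverse).

5'-GTGCGTACCAGGTTTATTCTGAGCCGTCCTAAAACCACGGCATGACTGATAACTTCGTCGACTGGTAAAGCCGACGAGTACTG-3'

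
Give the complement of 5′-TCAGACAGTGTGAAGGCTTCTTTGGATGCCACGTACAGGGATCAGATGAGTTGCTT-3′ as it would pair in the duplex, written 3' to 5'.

Base-pairing A↔T, G↔C gives the complement. The complementary strand is antiparallel, so paired with a 5'→3' strand it runs 3'→5'.

3'-AGTCTGTCACACTTCCGAAGAAACCTACGGTGCATGTCCCTAGTCTACTCAACGAA-5'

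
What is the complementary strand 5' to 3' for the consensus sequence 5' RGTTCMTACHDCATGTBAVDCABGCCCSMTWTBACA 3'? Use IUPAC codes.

5'-TGTVAWAKSGGGCVTGHBTVACATGHDGTAKGAACY-3'

Standard pairs A↔T, G↔C; ambiguity codes pair R↔Y, M↔K, W↔W, S↔S, B↔V, D↔H. Complement (YCAAGKATGDHGTACAVTBHGTVCGGGSKAWAVTGT), then reverse for 5'→3'.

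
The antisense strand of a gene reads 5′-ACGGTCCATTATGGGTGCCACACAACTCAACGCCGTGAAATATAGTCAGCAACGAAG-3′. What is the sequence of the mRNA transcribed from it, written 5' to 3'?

RNA polymerase reads the template 3'→5' and synthesizes mRNA 5'→3' by base-pairing (A→U, T→A, G↔C). The complement of the template is TGCCAGGTAATACCCACGGTGTGTTGAGTTGCGGCACTTTATATCAGTCGTTGCTTC; antiparallel, so 5'→3' the coding strand is CTTCGTTGCTGACTATATTTCACGGCGTTGAGTTGTGTGGCACCCATAATGGACCGT. Replace T with U for the mRNA.

5'-CUUCGUUGCUGACUAUAUUUCACGGCGUUGAGUUGUGUGGCACCCAUAAUGGACCGU-3'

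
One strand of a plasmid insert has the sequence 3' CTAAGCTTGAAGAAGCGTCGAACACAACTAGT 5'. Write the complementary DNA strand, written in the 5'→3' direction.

5'-GATTCGAACTTCTTCGCAGCTTGTGTTGATCA-3'

The strand is given 3'→5', so its complement runs 5'→3' in the same left-to-right order: pair each base A↔T, G↔C.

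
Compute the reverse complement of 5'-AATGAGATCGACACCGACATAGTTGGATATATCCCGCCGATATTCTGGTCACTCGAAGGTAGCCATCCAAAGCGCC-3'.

5'-GGCGCTTTGGATGGCTACCTTCGAGTGACCAGAATATCGGCGGGATATATCCAACTATGTCGGTGTCGATCTCATT-3'

Reading the sequence 3'→5' and pairing each base (A↔T, G↔C) gives the reverse complement directly.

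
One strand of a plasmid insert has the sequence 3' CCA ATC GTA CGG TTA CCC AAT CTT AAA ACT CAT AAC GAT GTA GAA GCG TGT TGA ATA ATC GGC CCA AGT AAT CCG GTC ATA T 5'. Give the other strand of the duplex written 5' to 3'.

5′-GGTTAGCATGCCAATGGGTTAGAATTTTGAGTATTGCTACATCTTCGCACAACTTATTAGCCGGGTTCATTAGGCCAGTATA-3′

The strand is given 3'→5', so its complement runs 5'→3' in the same left-to-right order: pair each base A↔T, G↔C.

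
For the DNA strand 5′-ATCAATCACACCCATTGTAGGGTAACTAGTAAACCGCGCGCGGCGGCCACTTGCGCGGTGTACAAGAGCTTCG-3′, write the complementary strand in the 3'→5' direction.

Base-pairing A↔T, G↔C gives the complement. The complementary strand is antiparallel, so paired with a 5'→3' strand it runs 3'→5'.

3'-TAGTTAGTGTGGGTAACATCCCATTGATCATTTGGCGCGCGCCGCCGGTGAACGCGCCACATGTTCTCGAAGC-5'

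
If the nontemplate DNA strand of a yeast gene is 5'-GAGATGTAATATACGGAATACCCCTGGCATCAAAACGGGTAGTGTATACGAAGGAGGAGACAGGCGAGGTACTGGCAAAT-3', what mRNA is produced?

mRNA has the coding-strand sequence with U in place of T.

5'-GAGAUGUAAUAUACGGAAUACCCCUGGCAUCAAAACGGGUAGUGUAUACGAAGGAGGAGACAGGCGAGGUACUGGCAAAU-3'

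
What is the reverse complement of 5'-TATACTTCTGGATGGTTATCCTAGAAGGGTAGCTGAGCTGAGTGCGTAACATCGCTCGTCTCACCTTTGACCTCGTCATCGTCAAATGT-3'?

Reading the sequence 3'→5' and pairing each base (A↔T, G↔C) gives the reverse complement directly.

5'-ACATTTGACGATGACGAGGTCAAAGGTGAGACGAGCGATGTTACGCACTCAGCTCAGCTACCCTTCTAGGATAACCATCCAGAAGTATA-3'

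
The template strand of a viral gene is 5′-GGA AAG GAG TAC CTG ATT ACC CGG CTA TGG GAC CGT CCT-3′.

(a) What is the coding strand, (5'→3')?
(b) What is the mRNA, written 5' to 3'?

(a) 5'-AGGACGGTCCCATAGCCGGGTAATCAGGTACTCCTTTCC-3'
(b) 5′-AGGACGGUCCCAUAGCCGGGUAAUCAGGUACUCCUUUCC-3′

(a) The coding strand is the reverse complement of the template: complement CCTTTCCTCATGGACTAATGGGCCGATACCCTGGCAGGA, then reverse.
(b) mRNA has the coding-strand sequence with T→U.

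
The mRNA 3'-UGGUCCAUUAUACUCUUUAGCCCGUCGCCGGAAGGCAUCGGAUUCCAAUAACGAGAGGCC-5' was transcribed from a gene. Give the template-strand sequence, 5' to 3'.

Written 5'→3' the mRNA is CCGGAGAGCAAUAACCUUAGGCUACGGAAGGCCGCUGCCCGAUUUCUCAUAUUACCUGGU, so the coding DNA strand is CCGGAGAGCAATAACCTTAGGCTACGGAAGGCCGCTGCCCGATTTCTCATATTACCTGGT. The template is its reverse complement.

5'-ACCAGGTAATATGAGAAATCGGGCAGCGGCCTTCCGTAGCCTAAGGTTATTGCTCTCCGG-3'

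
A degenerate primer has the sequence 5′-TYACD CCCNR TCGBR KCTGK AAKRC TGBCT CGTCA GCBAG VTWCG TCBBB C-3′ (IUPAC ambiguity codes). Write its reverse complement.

5'-GVVVGACGWABCTVGCTGACGAGVCAGYMTTMCAGMYVCGAYNGGGHGTRA-3'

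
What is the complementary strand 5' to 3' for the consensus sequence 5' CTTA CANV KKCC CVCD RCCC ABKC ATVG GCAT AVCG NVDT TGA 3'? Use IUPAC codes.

5'-TCAAHBNCGBTATGCCBATGMVTGGGYHGBGGGMMBNTGTAAG-3'

Standard pairs A↔T, G↔C; ambiguity codes pair R↔Y, K↔M, B↔V, D↔H, N↔N. Complement (GAATGTNBMMGGGBGHYGGGTVMGTABCCGTATBGCNBHAACT), then reverse for 5'→3'.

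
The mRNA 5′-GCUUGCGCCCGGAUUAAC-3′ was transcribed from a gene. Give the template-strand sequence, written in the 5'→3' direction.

5'-GTTAATCCGGGCGCAAGC-3'

Replace U with T to get the coding DNA strand: GCTTGCGCCCGGATTAAC. The template strand is its reverse complement (complement CGAACGCGGGCCTAATTG, then reverse).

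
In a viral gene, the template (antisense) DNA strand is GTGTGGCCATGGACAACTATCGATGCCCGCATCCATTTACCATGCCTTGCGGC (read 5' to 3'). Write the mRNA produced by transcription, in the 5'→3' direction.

5'-GCCGCAAGGCAUGGUAAAUGGAUGCGGGCAUCGAUAGUUGUCCAUGGCCACAC-3'

RNA polymerase reads the template 3'→5' and synthesizes mRNA 5'→3' by base-pairing (A→U, T→A, G↔C). The complement of the template is CACACCGGTACCTGTTGATAGCTACGGGCGTAGGTAAATGGTACGGAACGCCG; antiparallel, so 5'→3' the coding strand is GCCGCAAGGCATGGTAAATGGATGCGGGCATCGATAGTTGTCCATGGCCACAC. Replace T with U for the mRNA.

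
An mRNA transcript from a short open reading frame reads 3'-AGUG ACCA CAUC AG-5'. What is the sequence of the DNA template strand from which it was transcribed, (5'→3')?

Written 5'→3' the mRNA is GACUACACCAGUGA, so the coding DNA strand is GACTACACCAGTGA. The template is its reverse complement.

5'-TCACTGGTGTAGTC-3'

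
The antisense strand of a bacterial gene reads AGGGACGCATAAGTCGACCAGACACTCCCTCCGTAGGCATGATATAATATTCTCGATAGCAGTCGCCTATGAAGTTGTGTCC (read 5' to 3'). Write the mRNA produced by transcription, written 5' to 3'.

5'-GGACACAACUUCAUAGGCGACUGCUAUCGAGAAUAUUAUAUCAUGCCUACGGAGGGAGUGUCUGGUCGACUUAUGCGUCCCU-3'

The mRNA has the sequence of the coding strand (reverse complement of the template) with T→U. Reverse complement of AGGGACGCATAAGTCGACCAGACACTCCCTCCGTAGGCATGATATAATATTCTCGATAGCAGTCGCCTATGAAGTTGTGTCC is GGACACAACTTCATAGGCGACTGCTATCGAGAATATTATATCATGCCTACGGAGGGAGTGTCTGGTCGACTTATGCGTCCCT; then T→U.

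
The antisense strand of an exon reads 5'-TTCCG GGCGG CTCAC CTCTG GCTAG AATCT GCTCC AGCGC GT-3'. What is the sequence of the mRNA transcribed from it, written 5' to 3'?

5'-ACGCGCUGGAGCAGAUUCUAGCCAGAGGUGAGCCGCCCGGAA-3'

The mRNA has the sequence of the coding strand (reverse complement of the template) with T→U. Reverse complement of TTCCGGGCGGCTCACCTCTGGCTAGAATCTGCTCCAGCGCGT is ACGCGCTGGAGCAGATTCTAGCCAGAGGTGAGCCGCCCGGAA; then T→U.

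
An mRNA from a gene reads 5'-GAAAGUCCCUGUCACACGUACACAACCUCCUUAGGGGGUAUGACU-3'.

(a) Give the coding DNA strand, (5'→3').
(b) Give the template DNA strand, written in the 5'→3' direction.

(a) 5′-GAAAGTCCCTGTCACACGTACACAACCTCCTTAGGGGGTATGACT-3′
(b) 5'-AGTCATACCCCCTAAGGAGGTTGTGTACGTGTGACAGGGACTTTC-3'

(a) The coding strand matches the mRNA with U→T.
(b) The template strand is the reverse complement of the coding strand.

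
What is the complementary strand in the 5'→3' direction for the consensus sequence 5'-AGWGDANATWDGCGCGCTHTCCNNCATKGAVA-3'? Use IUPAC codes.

Standard pairs A↔T, G↔C; ambiguity codes pair K↔M, W↔W, D↔H, V↔B, N↔N. Complement (TCWCHTNTAWHCGCGCGADAGGNNGTAMCTBT), then reverse for 5'→3'.

5'-TBTCMATGNNGGADAGCGCGCHWATNTHCWCT-3'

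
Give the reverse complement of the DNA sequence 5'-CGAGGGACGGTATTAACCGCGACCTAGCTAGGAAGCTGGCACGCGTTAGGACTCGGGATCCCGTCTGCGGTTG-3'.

Complement each base (A↔T, G↔C): GCTCCCTGCCATAATTGGCGCTGGATCGATCCTTCGACCGTGCGCAATCCTGAGCCCTAGGGCAGACGCCAAC. Then reverse.

5'-CAACCGCAGACGGGATCCCGAGTCCTAACGCGTGCCAGCTTCCTAGCTAGGTCGCGGTTAATACCGTCCCTCG-3'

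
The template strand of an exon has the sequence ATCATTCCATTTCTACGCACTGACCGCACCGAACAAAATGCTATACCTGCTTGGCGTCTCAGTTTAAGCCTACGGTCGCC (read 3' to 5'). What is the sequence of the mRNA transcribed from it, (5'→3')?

Reading the template 3'→5' as shown, RNA polymerase pairs each base (A→U, T→A, G↔C) to build mRNA 5'→3' directly.

5'-UAGUAAGGUAAAGAUGCGUGACUGGCGUGGCUUGUUUUACGAUAUGGACGAACCGCAGAGUCAAAUUCGGAUGCCAGCGG-3'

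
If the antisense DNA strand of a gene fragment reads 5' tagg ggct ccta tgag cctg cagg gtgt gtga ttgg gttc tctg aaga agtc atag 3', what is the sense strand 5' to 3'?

5'-CTATGACTTCTTCAGAGAACCCAATCACACACCCTGCAGGCTCATAGGAGCCCCTA-3'

The coding strand is complementary and antiparallel to the template: take the complement (A↔T, G↔C) and reverse.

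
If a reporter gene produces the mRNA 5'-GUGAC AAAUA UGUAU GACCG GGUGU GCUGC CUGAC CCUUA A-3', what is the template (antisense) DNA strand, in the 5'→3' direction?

Replace U with T to get the coding DNA strand: GTGACAAATATGTATGACCGGGTGTGCTGCCTGACCCTTAA. The template strand is its reverse complement (complement CACTGTTTATACATACTGGCCCACACGACGGACTGGGAATT, then reverse).

5'-TTAAGGGTCAGGCAGCACACCCGGTCATACATATTTGTCAC-3'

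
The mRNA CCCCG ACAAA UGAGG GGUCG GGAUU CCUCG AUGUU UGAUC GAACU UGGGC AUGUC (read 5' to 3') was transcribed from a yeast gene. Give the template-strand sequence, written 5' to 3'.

Replace U with T to get the coding DNA strand: CCCCGACAAATGAGGGGTCGGGATTCCTCGATGTTTGATCGAACTTGGGCATGTC. The template strand is its reverse complement (complement GGGGCTGTTTACTCCCCAGCCCTAAGGAGCTACAAACTAGCTTGAACCCGTACAG, then reverse).

5'-GACATGCCCAAGTTCGATCAAACATCGAGGAATCCCGACCCCTCATTTGTCGGGG-3'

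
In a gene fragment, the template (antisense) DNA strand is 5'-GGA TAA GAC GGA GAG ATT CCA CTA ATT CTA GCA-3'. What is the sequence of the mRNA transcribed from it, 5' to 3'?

RNA polymerase reads the template 3'→5' and synthesizes mRNA 5'→3' by base-pairing (A→U, T→A, G↔C). The complement of the template is CCTATTCTGCCTCTCTAAGGTGATTAAGATCGT; antiparallel, so 5'→3' the coding strand is TGCTAGAATTAGTGGAATCTCTCCGTCTTATCC. Replace T with U for the mRNA.

5'-UGCUAGAAUUAGUGGAAUCUCUCCGUCUUAUCC-3'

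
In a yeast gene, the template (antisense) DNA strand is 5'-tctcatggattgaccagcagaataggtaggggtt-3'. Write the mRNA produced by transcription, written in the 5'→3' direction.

5'-AACCCCUACCUAUUCUGCUGGUCAAUCCAUGAGA-3'

The mRNA has the sequence of the coding strand (reverse complement of the template) with T→U. Reverse complement of TCTCATGGATTGACCAGCAGAATAGGTAGGGGTT is AACCCCTACCTATTCTGCTGGTCAATCCATGAGA; then T→U.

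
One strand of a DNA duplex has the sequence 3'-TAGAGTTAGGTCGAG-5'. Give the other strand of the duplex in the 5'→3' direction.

The strand is given 3'→5', so its complement runs 5'→3' in the same left-to-right order: pair each base A↔T, G↔C.

5'-ATCTCAATCCAGCTC-3'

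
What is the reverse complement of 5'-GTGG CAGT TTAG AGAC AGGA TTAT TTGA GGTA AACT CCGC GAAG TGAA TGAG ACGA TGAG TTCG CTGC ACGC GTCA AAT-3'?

5'-ATTTGACGCGTGCAGCGAACTCATCGTCTCATTCACTTCGCGGAGTTTACCTCAAATAATCCTGTCTCTAAACTGCCAC-3'

Complement each base (A↔T, G↔C): CACCGTCAAATCTCTGTCCTAATAAACTCCATTTGAGGCGCTTCACTTACTCTGCTACTCAAGCGACGTGCGCAGTTTA. Then reverse.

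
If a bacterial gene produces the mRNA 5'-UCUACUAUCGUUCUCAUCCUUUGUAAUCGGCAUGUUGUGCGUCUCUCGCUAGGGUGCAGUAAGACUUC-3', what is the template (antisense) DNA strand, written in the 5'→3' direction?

Replace U with T to get the coding DNA strand: TCTACTATCGTTCTCATCCTTTGTAATCGGCATGTTGTGCGTCTCTCGCTAGGGTGCAGTAAGACTTC. The template strand is its reverse complement (complement AGATGATAGCAAGAGTAGGAAACATTAGCCGTACAACACGCAGAGAGCGATCCCACGTCATTCTGAAG, then reverse).

5'-GAAGTCTTACTGCACCCTAGCGAGAGACGCACAACATGCCGATTACAAAGGATGAGAACGATAGTAGA-3'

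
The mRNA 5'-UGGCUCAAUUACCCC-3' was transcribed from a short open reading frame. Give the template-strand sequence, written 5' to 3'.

5'-GGGGTAATTGAGCCA-3'

Replace U with T to get the coding DNA strand: TGGCTCAATTACCCC. The template strand is its reverse complement (complement ACCGAGTTAATGGGG, then reverse).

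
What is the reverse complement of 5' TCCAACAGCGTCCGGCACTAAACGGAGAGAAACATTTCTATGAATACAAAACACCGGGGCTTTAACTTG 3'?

Reading the sequence 3'→5' and pairing each base (A↔T, G↔C) gives the reverse complement directly.

5'-CAAGTTAAAGCCCCGGTGTTTTGTATTCATAGAAATGTTTCTCTCCGTTTAGTGCCGGACGCTGTTGGA-3'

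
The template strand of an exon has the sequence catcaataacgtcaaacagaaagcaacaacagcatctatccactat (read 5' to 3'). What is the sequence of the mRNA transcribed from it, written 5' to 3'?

RNA polymerase reads the template 3'→5' and synthesizes mRNA 5'→3' by base-pairing (A→U, T→A, G↔C). The complement of the template is GTAGTTATTGCAGTTTGTCTTTCGTTGTTGTCGTAGATAGGTGATA; antiparallel, so 5'→3' the coding strand is ATAGTGGATAGATGCTGTTGTTGCTTTCTGTTTGACGTTATTGATG. Replace T with U for the mRNA.

5'-AUAGUGGAUAGAUGCUGUUGUUGCUUUCUGUUUGACGUUAUUGAUG-3'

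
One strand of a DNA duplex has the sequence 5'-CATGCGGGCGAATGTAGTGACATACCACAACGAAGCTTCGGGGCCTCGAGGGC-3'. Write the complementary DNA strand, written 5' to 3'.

Pairing A↔T and G↔C gives GTACGCCCGCTTACATCACTGTATGGTGTTGCTTCGAAGCCCCGGAGCTCCCG, running 3'→5'. Reverse for the 5'→3' convention.

5'-GCCCTCGAGGCCCCGAAGCTTCGTTGTGGTATGTCACTACATTCGCCCGCATG-3'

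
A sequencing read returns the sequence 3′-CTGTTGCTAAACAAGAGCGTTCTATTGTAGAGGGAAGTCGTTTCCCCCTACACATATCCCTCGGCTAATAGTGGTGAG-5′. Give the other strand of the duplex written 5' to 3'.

5'-GACAACGATTTGTTCTCGCAAGATAACATCTCCCTTCAGCAAAGGGGGATGTGTATAGGGAGCCGATTATCACCACTC-3'

The strand is given 3'→5', so its complement runs 5'→3' in the same left-to-right order: pair each base A↔T, G↔C.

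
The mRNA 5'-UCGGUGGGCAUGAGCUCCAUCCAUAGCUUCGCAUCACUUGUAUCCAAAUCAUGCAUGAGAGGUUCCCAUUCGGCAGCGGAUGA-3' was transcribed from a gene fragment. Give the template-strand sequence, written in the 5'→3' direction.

5'-TCATCCGCTGCCGAATGGGAACCTCTCATGCATGATTTGGATACAAGTGATGCGAAGCTATGGATGGAGCTCATGCCCACCGA-3'

Replace U with T to get the coding DNA strand: TCGGTGGGCATGAGCTCCATCCATAGCTTCGCATCACTTGTATCCAAATCATGCATGAGAGGTTCCCATTCGGCAGCGGATGA. The template strand is its reverse complement (complement AGCCACCCGTACTCGAGGTAGGTATCGAAGCGTAGTGAACATAGGTTTAGTACGTACTCTCCAAGGGTAAGCCGTCGCCTACT, then reverse).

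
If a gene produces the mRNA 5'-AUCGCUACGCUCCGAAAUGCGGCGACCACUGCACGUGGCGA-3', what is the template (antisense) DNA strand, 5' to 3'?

5'-TCGCCACGTGCAGTGGTCGCCGCATTTCGGAGCGTAGCGAT-3'

Replace U with T to get the coding DNA strand: ATCGCTACGCTCCGAAATGCGGCGACCACTGCACGTGGCGA. The template strand is its reverse complement (complement TAGCGATGCGAGGCTTTACGCCGCTGGTGACGTGCACCGCT, then reverse).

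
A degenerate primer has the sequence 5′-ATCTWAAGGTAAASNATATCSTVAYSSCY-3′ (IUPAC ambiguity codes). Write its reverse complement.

Standard pairs A↔T, G↔C; ambiguity codes pair Y↔R, W↔W, S↔S, V↔B, N↔N. Complement (TAGAWTTCCATTTSNTATAGSABTRSSGR), then reverse for 5'→3'.

5'-RGSSRTBASGATATNSTTTACCTTWAGAT-3'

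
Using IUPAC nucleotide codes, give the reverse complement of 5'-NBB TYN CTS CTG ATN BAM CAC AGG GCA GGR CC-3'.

5'-GGYCCTGCCCTGTGKTVNATCAGSAGNRAVVN-3'

Standard pairs A↔T, G↔C; ambiguity codes pair R↔Y, M↔K, S↔S, B↔V, N↔N. Complement (NVVARNGASGACTANVTKGTGTCCCGTCCYGG), then reverse for 5'→3'.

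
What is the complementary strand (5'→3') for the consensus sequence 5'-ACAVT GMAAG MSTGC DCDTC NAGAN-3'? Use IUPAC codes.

5'-NTCTNGAHGHGCASKCTTKCABTGT-3'

Standard pairs A↔T, G↔C; ambiguity codes pair M↔K, S↔S, D↔H, V↔B, N↔N. Complement (TGTBACKTTCKSACGHGHAGNTCTN), then reverse for 5'→3'.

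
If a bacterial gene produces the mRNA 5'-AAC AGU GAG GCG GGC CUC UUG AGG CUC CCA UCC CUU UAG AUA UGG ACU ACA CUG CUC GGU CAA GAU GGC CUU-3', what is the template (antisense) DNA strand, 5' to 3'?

Replace U with T to get the coding DNA strand: AACAGTGAGGCGGGCCTCTTGAGGCTCCCATCCCTTTAGATATGGACTACACTGCTCGGTCAAGATGGCCTT. The template strand is its reverse complement (complement TTGTCACTCCGCCCGGAGAACTCCGAGGGTAGGGAAATCTATACCTGATGTGACGAGCCAGTTCTACCGGAA, then reverse).

5'-AAGGCCATCTTGACCGAGCAGTGTAGTCCATATCTAAAGGGATGGGAGCCTCAAGAGGCCCGCCTCACTGTT-3'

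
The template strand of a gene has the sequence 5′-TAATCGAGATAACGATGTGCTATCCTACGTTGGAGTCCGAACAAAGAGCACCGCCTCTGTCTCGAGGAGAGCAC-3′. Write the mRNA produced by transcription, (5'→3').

RNA polymerase reads the template 3'→5' and synthesizes mRNA 5'→3' by base-pairing (A→U, T→A, G↔C). The complement of the template is ATTAGCTCTATTGCTACACGATAGGATGCAACCTCAGGCTTGTTTCTCGTGGCGGAGACAGAGCTCCTCTCGTG; antiparallel, so 5'→3' the coding strand is GTGCTCTCCTCGAGACAGAGGCGGTGCTCTTTGTTCGGACTCCAACGTAGGATAGCACATCGTTATCTCGATTA. Replace T with U for the mRNA.

5'-GUGCUCUCCUCGAGACAGAGGCGGUGCUCUUUGUUCGGACUCCAACGUAGGAUAGCACAUCGUUAUCUCGAUUA-3'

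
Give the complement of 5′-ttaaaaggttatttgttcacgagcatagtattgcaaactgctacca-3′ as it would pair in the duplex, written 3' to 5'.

3'-AATTTTCCAATAAACAAGTGCTCGTATCATAACGTTTGACGATGGT-5'

Base-pairing A↔T, G↔C gives the complement. The complementary strand is antiparallel, so paired with a 5'→3' strand it runs 3'→5'.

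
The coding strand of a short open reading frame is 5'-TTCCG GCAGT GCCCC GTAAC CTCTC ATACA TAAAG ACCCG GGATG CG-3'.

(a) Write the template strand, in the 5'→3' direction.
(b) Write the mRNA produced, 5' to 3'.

(a) The template strand is the reverse complement of the coding strand: complement AAGGCCGTCACGGGGCATTGGAGAGTATGTATTTCTGGGCCCTACGC, then reverse.
(b) mRNA matches the coding strand with T→U.

(a) 5'-CGCATCCCGGGTCTTTATGTATGAGAGGTTACGGGGCACTGCCGGAA-3'
(b) 5'-UUCCGGCAGUGCCCCGUAACCUCUCAUACAUAAAGACCCGGGAUGCG-3'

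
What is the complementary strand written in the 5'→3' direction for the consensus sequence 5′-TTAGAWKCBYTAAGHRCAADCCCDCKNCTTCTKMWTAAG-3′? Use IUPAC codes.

Standard pairs A↔T, G↔C; ambiguity codes pair R↔Y, M↔K, W↔W, B↔V, D↔H, N↔N. Complement (AATCTWMGVRATTCDYGTTHGGGHGMNGAAGAMKWATTC), then reverse for 5'→3'.

5'-CTTAWKMAGAAGNMGHGGGHTTGYDCTTARVGMWTCTAA-3'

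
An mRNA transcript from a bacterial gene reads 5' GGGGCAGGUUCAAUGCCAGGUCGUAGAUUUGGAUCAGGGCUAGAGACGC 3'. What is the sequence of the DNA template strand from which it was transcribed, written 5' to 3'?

Replace U with T to get the coding DNA strand: GGGGCAGGTTCAATGCCAGGTCGTAGATTTGGATCAGGGCTAGAGACGC. The template strand is its reverse complement (complement CCCCGTCCAAGTTACGGTCCAGCATCTAAACCTAGTCCCGATCTCTGCG, then reverse).

5'-GCGTCTCTAGCCCTGATCCAAATCTACGACCTGGCATTGAACCTGCCCC-3'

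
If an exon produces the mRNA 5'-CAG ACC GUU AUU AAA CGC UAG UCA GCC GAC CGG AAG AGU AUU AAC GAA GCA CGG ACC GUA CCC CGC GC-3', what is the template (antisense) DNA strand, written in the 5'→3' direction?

5'-GCGCGGGGTACGGTCCGTGCTTCGTTAATACTCTTCCGGTCGGCTGACTAGCGTTTAATAACGGTCTG-3'

Replace U with T to get the coding DNA strand: CAGACCGTTATTAAACGCTAGTCAGCCGACCGGAAGAGTATTAACGAAGCACGGACCGTACCCCGCGC. The template strand is its reverse complement (complement GTCTGGCAATAATTTGCGATCAGTCGGCTGGCCTTCTCATAATTGCTTCGTGCCTGGCATGGGGCGCG, then reverse).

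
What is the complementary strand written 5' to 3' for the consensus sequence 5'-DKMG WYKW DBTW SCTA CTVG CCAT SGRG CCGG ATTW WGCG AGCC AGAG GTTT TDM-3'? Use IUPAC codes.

5'-KHAAAACCTCTGGCTCGCWWAATCCGGCYCSATGGCBAGTAGSWAVHWMRWCKMH-3'

Standard pairs A↔T, G↔C; ambiguity codes pair R↔Y, M↔K, W↔W, S↔S, B↔V, D↔H. Complement (HMKCWRMWHVAWSGATGABCGGTASCYCGGCCTAAWWCGCTCGGTCTCCAAAAHK), then reverse for 5'→3'.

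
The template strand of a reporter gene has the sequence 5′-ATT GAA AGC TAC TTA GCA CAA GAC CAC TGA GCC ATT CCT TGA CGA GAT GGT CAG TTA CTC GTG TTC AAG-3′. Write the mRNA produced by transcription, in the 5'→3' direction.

5′-CUUGAACACGAGUAACUGACCAUCUCGUCAAGGAAUGGCUCAGUGGUCUUGUGCUAAGUAGCUUUCAAU-3′

RNA polymerase reads the template 3'→5' and synthesizes mRNA 5'→3' by base-pairing (A→U, T→A, G↔C). The complement of the template is TAACTTTCGATGAATCGTGTTCTGGTGACTCGGTAAGGAACTGCTCTACCAGTCAATGAGCACAAGTTC; antiparallel, so 5'→3' the coding strand is CTTGAACACGAGTAACTGACCATCTCGTCAAGGAATGGCTCAGTGGTCTTGTGCTAAGTAGCTTTCAAT. Replace T with U for the mRNA.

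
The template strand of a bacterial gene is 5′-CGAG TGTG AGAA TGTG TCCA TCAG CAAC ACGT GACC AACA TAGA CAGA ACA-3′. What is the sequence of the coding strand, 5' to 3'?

The coding strand is complementary and antiparallel to the template: take the complement (A↔T, G↔C) and reverse.

5′-TGTTCTGTCTATGTTGGTCACGTGTTGCTGATGGACACATTCTCACACTCG-3′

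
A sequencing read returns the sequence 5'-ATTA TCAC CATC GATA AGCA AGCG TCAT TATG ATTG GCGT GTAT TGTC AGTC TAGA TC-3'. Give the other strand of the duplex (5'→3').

5'-GATCTAGACTGACAATACACGCCAATCATAATGACGCTTGCTTATCGATGGTGATAAT-3'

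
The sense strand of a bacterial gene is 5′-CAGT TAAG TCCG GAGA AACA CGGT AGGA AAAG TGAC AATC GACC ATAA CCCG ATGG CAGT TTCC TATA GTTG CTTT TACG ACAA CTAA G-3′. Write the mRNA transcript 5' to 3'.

mRNA has the coding-strand sequence with U in place of T.

5′-CAGUUAAGUCCGGAGAAACACGGUAGGAAAAGUGACAAUCGACCAUAACCCGAUGGCAGUUUCCUAUAGUUGCUUUUACGACAACUAAG-3′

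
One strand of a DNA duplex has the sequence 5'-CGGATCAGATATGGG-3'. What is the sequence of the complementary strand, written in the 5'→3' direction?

Pairing A↔T and G↔C gives GCCTAGTCTATACCC, running 3'→5'. Reverse for the 5'→3' convention.

5'-CCCATATCTGATCCG-3'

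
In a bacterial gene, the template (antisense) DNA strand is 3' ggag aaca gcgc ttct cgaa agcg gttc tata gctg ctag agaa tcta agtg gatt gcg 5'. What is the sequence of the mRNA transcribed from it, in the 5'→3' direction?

5'-CCUCUUGUCGCGAAGAGCUUUCGCCAAGAUAUCGACGAUCUCUUAGAUUCACCUAACGC-3'

Reading the template 3'→5' as shown, RNA polymerase pairs each base (A→U, T→A, G↔C) to build mRNA 5'→3' directly.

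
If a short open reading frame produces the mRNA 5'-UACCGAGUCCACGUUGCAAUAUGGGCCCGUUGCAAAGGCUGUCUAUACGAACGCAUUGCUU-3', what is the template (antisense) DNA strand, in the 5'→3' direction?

5′-AAGCAATGCGTTCGTATAGACAGCCTTTGCAACGGGCCCATATTGCAACGTGGACTCGGTA-3′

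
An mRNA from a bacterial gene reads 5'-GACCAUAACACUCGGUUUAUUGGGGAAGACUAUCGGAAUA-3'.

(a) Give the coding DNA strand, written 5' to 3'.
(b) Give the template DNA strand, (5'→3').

(a) The coding strand matches the mRNA with U→T.
(b) The template strand is the reverse complement of the coding strand.

(a) 5'-GACCATAACACTCGGTTTATTGGGGAAGACTATCGGAATA-3'
(b) 5'-TATTCCGATAGTCTTCCCCAATAAACCGAGTGTTATGGTC-3'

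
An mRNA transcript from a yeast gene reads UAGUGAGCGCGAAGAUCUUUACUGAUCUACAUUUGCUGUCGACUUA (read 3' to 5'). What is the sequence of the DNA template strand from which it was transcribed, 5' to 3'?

5′-ATCACTCGCGCTTCTAGAAATGACTAGATGTAAACGACAGCTGAAT-3′

Written 5'→3' the mRNA is AUUCAGCUGUCGUUUACAUCUAGUCAUUUCUAGAAGCGCGAGUGAU, so the coding DNA strand is ATTCAGCTGTCGTTTACATCTAGTCATTTCTAGAAGCGCGAGTGAT. The template is its reverse complement.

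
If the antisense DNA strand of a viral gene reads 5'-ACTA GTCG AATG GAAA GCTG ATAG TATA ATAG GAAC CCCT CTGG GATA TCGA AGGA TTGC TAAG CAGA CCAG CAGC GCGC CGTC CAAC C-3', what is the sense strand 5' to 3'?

The coding strand is complementary and antiparallel to the template: take the complement (A↔T, G↔C) and reverse.

5'-GGTTGGACGGCGCGCTGCTGGTCTGCTTAGCAATCCTTCGATATCCCAGAGGGGTTCCTATTATACTATCAGCTTTCCATTCGACTAGT-3'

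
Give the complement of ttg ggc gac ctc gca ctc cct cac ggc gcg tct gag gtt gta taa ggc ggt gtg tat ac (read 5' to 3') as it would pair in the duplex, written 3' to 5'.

Base-pairing A↔T, G↔C gives the complement. The complementary strand is antiparallel, so paired with a 5'→3' strand it runs 3'→5'.

3'-AACCCGCTGGAGCGTGAGGGAGTGCCGCGCAGACTCCAACATATTCCGCCACACATATG-5'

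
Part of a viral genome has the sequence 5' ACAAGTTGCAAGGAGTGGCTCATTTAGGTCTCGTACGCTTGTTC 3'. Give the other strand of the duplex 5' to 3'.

The complement of ACAAGTTGCAAGGAGTGGCTCATTTAGGTCTCGTACGCTTGTTC is TGTTCAACGTTCCTCACCGAGTAAATCCAGAGCATGCGAACAAG (A↔T, G↔C). DNA strands are antiparallel, so the complementary strand runs 3'→5'; reversing gives the 5'→3' form.

5'-GAACAAGCGTACGAGACCTAAATGAGCCACTCCTTGCAACTTGT-3'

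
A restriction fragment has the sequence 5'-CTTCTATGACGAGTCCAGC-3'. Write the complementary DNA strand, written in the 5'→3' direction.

5'-GCTGGACTCGTCATAGAAG-3'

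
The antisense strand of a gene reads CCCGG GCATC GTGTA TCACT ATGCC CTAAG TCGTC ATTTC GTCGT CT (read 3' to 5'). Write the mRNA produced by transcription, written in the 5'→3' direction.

5'-GGGCCCGUAGCACAUAGUGAUACGGGAUUCAGCAGUAAAGCAGCAGA-3'

Reading the template 3'→5' as shown, RNA polymerase pairs each base (A→U, T→A, G↔C) to build mRNA 5'→3' directly.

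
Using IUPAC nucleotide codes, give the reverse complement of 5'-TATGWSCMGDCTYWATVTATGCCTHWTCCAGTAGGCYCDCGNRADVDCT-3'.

5'-AGHBHTYNCGHGRGCCTACTGGAWDAGGCATABATWRAGHCKGSWCATA-3'

Standard pairs A↔T, G↔C; ambiguity codes pair R↔Y, M↔K, W↔W, S↔S, D↔H, V↔B, N↔N. Complement (ATACWSGKCHGARWTABATACGGADWAGGTCATCCGRGHGCNYTHBHGA), then reverse for 5'→3'.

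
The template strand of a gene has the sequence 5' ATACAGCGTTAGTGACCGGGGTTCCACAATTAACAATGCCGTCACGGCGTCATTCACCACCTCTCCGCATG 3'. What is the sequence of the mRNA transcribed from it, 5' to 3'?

RNA polymerase reads the template 3'→5' and synthesizes mRNA 5'→3' by base-pairing (A→U, T→A, G↔C). The complement of the template is TATGTCGCAATCACTGGCCCCAAGGTGTTAATTGTTACGGCAGTGCCGCAGTAAGTGGTGGAGAGGCGTAC; antiparallel, so 5'→3' the coding strand is CATGCGGAGAGGTGGTGAATGACGCCGTGACGGCATTGTTAATTGTGGAACCCCGGTCACTAACGCTGTAT. Replace T with U for the mRNA.

5′-CAUGCGGAGAGGUGGUGAAUGACGCCGUGACGGCAUUGUUAAUUGUGGAACCCCGGUCACUAACGCUGUAU-3′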